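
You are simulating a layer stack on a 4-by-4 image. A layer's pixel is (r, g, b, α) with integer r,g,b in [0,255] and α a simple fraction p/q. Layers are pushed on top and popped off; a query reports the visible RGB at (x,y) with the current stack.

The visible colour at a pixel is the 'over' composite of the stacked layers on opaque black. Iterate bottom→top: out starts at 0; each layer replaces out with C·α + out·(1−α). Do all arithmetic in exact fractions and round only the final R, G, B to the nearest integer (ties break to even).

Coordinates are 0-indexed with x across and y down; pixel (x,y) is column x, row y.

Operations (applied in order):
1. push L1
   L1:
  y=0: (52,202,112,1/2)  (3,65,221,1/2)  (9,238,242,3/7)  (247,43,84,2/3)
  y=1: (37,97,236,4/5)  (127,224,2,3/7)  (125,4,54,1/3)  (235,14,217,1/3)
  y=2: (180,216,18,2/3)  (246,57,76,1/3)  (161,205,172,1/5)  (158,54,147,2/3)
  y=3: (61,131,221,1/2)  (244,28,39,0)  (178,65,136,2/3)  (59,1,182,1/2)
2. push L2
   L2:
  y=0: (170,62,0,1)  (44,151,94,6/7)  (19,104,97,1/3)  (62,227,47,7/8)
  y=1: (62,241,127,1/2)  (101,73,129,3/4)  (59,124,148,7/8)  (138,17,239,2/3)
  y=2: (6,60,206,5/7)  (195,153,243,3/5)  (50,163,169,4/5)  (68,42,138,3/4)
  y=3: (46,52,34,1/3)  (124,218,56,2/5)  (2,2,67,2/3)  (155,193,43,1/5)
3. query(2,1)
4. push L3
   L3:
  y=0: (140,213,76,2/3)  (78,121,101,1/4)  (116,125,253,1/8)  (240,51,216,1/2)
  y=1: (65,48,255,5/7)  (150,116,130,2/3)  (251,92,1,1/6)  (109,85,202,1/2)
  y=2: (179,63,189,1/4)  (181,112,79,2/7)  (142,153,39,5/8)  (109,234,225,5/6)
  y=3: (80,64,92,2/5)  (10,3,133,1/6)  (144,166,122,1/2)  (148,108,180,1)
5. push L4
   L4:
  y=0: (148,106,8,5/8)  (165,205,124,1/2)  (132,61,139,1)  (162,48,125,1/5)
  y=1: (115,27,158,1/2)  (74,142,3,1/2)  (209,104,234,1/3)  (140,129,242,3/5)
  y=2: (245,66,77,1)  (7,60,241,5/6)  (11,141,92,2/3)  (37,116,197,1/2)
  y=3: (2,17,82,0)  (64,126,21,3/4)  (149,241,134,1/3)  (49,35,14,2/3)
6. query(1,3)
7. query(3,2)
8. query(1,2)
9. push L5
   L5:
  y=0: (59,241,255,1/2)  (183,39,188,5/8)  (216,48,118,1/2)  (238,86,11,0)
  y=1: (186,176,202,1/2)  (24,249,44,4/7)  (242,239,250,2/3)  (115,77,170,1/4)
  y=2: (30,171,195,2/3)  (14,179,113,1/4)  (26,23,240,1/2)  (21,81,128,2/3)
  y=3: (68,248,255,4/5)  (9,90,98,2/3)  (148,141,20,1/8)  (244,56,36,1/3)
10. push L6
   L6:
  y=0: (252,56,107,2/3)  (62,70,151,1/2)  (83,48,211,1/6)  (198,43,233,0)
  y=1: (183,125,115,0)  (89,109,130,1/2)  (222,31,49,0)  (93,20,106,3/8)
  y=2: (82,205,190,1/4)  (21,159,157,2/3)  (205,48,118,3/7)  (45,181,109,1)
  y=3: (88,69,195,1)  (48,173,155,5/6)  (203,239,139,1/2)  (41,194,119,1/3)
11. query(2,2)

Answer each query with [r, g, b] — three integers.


at x=2,y=1 over L1,L2:
after L1 α=1/3: [125/3, 4/3, 18]
after L2 α=7/8: [341/6, 326/3, 527/4]
rounded: [57, 109, 132]

at x=1,y=3 over L1,L2,L3,L4:
L1 α=0: [0, 0, 0]
L2 α=2/5: [248/5, 436/5, 112/5]
L3 α=1/6: [43, 439/6, 245/6]
L4 α=3/4: [235/4, 2707/24, 623/24]
→ [59, 113, 26]

at x=3,y=2 over L1,L2,L3,L4:
after L1 α=2/3: [316/3, 36, 98]
after L2 α=3/4: [232/3, 81/2, 128]
after L3 α=5/6: [1867/18, 807/4, 1253/6]
after L4 α=1/2: [2533/36, 1271/8, 2435/12]
= [70, 159, 203]

at x=1,y=2 over L1,L2,L3,L4:
+L1 (α=1/3) → [82, 19, 76/3]
+L2 (α=3/5) → [749/5, 497/5, 2339/15]
+L3 (α=2/7) → [1111/7, 103, 2813/21]
+L4 (α=5/6) → [226/7, 403/6, 14059/63]
= [32, 67, 223]

(2,2) stack=L1,L2,L3,L4,L5,L6; from [0,0,0]:
after L1 α=1/5: [161/5, 41, 172/5]
after L2 α=4/5: [1161/25, 693/5, 3552/25]
after L3 α=5/8: [21233/200, 738/5, 15531/200]
after L4 α=2/3: [25633/600, 716/5, 52331/600]
after L5 α=1/2: [41233/1200, 831/10, 196331/1200]
after L6 α=3/7: [225733/2100, 2382/35, 302531/2100]
→ [107, 68, 144]


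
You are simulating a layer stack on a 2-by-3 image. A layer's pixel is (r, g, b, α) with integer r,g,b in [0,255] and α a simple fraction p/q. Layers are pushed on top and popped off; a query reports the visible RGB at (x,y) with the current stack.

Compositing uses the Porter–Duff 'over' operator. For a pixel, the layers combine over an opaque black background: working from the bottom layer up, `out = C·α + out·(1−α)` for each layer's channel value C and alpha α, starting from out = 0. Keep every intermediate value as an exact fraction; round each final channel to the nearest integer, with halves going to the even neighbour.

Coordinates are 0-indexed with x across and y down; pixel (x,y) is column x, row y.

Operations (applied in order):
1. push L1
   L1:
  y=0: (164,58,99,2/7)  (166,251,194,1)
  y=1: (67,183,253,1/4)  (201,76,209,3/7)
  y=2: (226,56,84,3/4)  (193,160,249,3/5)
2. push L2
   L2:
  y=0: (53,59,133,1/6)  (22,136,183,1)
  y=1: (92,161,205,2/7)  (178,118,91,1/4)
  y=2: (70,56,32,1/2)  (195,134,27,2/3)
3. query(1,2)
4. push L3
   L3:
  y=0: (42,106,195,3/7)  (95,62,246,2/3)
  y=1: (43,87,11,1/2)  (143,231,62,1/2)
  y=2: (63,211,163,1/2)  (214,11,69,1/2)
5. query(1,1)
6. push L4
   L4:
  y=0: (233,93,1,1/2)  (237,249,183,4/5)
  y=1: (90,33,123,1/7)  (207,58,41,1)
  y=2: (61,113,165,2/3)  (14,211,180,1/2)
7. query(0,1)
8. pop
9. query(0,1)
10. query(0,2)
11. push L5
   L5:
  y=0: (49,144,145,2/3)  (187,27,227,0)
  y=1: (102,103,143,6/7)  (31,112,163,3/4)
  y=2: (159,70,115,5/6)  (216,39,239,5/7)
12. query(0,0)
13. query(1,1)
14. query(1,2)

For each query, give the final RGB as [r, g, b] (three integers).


at x=1,y=2 over L1,L2:
after L1 α=3/5: [579/5, 96, 747/5]
after L2 α=2/3: [843/5, 364/3, 339/5]
rounded: [169, 121, 68]

(1,1) stack=L1,L2,L3; from [0,0,0]:
+L1 (α=3/7) → [603/7, 228/7, 627/7]
+L2 (α=1/4) → [3055/28, 755/14, 1259/14]
+L3 (α=1/2) → [7059/56, 3989/28, 2127/28]
→ [126, 142, 76]

at x=0,y=1 over L1,L2,L3,L4:
+L1 (α=1/4) → [67/4, 183/4, 253/4]
+L2 (α=2/7) → [153/4, 2203/28, 415/4]
+L3 (α=1/2) → [325/8, 4639/56, 459/8]
+L4 (α=1/7) → [1335/28, 14841/196, 267/4]
→ [48, 76, 67]

at x=0,y=1 over L1,L2,L3:
+L1 (α=1/4) → [67/4, 183/4, 253/4]
+L2 (α=2/7) → [153/4, 2203/28, 415/4]
+L3 (α=1/2) → [325/8, 4639/56, 459/8]
→ [41, 83, 57]

at x=0,y=2 over L1,L2,L3:
after L1 α=3/4: [339/2, 42, 63]
after L2 α=1/2: [479/4, 49, 95/2]
after L3 α=1/2: [731/8, 130, 421/4]
→ [91, 130, 105]

at x=0,y=0 over L1,L2,L3,L5:
L1 α=2/7: [328/7, 116/7, 198/7]
L2 α=1/6: [2011/42, 331/14, 1921/42]
L3 α=3/7: [6668/147, 2888/49, 16127/147]
L5 α=2/3: [21074/441, 17000/147, 58757/441]
→ [48, 116, 133]

query (1,1) [L1,L2,L3,L5] — begin 0,0,0
+L1 (α=3/7) → [603/7, 228/7, 627/7]
+L2 (α=1/4) → [3055/28, 755/14, 1259/14]
+L3 (α=1/2) → [7059/56, 3989/28, 2127/28]
+L5 (α=3/4) → [12267/224, 13397/112, 15819/112]
= [55, 120, 141]

(1,2) stack=L1,L2,L3,L5; from [0,0,0]:
L1 α=3/5: [579/5, 96, 747/5]
L2 α=2/3: [843/5, 364/3, 339/5]
L3 α=1/2: [1913/10, 397/6, 342/5]
L5 α=5/7: [7313/35, 982/21, 6659/35]
rounded: [209, 47, 190]


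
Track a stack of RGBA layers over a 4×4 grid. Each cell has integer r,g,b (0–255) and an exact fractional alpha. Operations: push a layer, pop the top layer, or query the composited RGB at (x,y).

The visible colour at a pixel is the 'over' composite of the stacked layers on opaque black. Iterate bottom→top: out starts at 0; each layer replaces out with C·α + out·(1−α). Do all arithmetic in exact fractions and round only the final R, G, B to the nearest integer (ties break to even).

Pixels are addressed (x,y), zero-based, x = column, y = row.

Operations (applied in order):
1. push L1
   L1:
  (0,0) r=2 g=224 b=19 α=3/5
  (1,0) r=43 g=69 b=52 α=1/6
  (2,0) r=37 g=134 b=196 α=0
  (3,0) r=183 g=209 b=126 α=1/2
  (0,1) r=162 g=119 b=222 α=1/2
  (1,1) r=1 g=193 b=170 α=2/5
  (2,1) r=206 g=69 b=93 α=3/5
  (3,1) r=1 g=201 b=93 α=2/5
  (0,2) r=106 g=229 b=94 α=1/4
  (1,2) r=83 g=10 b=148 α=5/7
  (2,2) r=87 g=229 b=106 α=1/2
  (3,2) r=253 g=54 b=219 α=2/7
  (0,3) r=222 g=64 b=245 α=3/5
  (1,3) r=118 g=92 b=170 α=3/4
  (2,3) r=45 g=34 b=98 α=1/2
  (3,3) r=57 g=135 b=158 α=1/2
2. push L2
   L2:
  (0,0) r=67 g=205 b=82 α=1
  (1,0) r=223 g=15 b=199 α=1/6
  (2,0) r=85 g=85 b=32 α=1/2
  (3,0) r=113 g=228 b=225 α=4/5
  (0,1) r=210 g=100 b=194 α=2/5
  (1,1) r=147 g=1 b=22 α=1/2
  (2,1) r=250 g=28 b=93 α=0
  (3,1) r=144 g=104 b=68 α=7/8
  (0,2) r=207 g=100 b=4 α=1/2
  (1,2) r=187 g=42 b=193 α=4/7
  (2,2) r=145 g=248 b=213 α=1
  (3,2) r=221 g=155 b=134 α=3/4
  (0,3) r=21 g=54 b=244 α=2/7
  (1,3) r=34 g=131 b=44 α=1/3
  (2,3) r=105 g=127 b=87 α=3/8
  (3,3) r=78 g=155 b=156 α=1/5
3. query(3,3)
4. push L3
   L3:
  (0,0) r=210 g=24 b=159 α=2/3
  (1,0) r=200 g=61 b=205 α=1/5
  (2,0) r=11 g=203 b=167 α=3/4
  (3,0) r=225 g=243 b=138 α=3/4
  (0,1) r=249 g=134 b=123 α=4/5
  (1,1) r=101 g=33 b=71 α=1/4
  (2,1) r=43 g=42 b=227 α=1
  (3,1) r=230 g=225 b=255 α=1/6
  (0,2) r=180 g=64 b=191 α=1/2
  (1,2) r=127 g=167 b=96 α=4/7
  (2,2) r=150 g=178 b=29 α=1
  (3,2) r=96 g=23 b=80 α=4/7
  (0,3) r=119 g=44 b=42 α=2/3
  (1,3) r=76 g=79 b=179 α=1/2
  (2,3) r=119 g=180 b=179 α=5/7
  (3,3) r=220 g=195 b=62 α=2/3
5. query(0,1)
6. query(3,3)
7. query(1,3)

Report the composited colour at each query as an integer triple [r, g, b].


at x=3,y=3 over L1,L2:
L1 α=1/2: [57/2, 135/2, 79]
L2 α=1/5: [192/5, 85, 472/5]
= [38, 85, 94]

query (0,1) [L1,L2,L3] — begin 0,0,0
+L1 (α=1/2) → [81, 119/2, 111]
+L2 (α=2/5) → [663/5, 757/10, 721/5]
+L3 (α=4/5) → [5643/25, 6117/50, 3181/25]
→ [226, 122, 127]

query (3,3) [L1,L2,L3] — begin 0,0,0
L1 α=1/2: [57/2, 135/2, 79]
L2 α=1/5: [192/5, 85, 472/5]
L3 α=2/3: [2392/15, 475/3, 364/5]
→ [159, 158, 73]

query (1,3) [L1,L2,L3] — begin 0,0,0
L1 α=3/4: [177/2, 69, 255/2]
L2 α=1/3: [211/3, 269/3, 299/3]
L3 α=1/2: [439/6, 253/3, 418/3]
= [73, 84, 139]


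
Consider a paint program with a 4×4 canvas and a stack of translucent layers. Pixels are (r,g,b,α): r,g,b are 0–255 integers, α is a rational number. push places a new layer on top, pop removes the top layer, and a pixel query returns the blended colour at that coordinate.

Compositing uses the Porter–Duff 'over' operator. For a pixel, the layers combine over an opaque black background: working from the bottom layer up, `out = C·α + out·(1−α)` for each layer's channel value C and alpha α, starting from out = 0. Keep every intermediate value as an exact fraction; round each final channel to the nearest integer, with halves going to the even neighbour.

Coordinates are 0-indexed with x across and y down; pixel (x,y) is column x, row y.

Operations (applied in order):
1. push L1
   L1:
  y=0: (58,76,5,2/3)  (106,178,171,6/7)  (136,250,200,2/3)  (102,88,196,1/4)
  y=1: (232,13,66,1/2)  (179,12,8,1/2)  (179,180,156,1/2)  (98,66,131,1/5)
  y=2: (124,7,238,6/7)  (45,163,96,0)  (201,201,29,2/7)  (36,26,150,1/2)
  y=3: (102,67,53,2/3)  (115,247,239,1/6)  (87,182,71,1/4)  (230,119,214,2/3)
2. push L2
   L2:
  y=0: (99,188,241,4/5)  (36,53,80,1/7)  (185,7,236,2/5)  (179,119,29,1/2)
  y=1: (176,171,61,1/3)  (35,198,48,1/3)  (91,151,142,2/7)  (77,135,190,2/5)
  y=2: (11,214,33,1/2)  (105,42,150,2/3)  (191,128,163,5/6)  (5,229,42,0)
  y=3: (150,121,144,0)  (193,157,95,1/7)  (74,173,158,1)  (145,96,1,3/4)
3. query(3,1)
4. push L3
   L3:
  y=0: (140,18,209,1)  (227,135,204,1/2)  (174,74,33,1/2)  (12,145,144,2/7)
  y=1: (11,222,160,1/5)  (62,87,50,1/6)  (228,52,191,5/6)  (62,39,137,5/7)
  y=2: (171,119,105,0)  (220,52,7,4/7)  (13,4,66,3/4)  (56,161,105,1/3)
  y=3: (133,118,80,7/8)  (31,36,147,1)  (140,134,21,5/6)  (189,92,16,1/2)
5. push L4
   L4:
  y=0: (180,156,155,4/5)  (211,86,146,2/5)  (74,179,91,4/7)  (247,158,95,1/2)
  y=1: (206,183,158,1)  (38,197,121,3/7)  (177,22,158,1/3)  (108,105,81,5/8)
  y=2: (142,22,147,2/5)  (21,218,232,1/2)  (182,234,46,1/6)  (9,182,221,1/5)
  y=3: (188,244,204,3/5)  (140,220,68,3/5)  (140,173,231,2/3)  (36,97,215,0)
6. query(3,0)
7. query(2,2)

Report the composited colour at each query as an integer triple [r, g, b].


(3,1) stack=L1,L2; from [0,0,0]:
+L1 (α=1/5) → [98/5, 66/5, 131/5]
+L2 (α=2/5) → [1064/25, 1548/25, 2293/25]
= [43, 62, 92]

(3,0) stack=L1,L2,L3,L4; from [0,0,0]:
+L1 (α=1/4) → [51/2, 22, 49]
+L2 (α=1/2) → [409/4, 141/2, 39]
+L3 (α=2/7) → [2141/28, 1285/14, 69]
+L4 (α=1/2) → [9057/56, 3497/28, 82]
→ [162, 125, 82]

at x=2,y=2 over L1,L2,L3,L4:
L1 α=2/7: [402/7, 402/7, 58/7]
L2 α=5/6: [7087/42, 2441/21, 1921/14]
L3 α=3/4: [8725/168, 2693/84, 4693/56]
L4 α=1/6: [74201/1008, 33121/504, 26041/336]
= [74, 66, 78]


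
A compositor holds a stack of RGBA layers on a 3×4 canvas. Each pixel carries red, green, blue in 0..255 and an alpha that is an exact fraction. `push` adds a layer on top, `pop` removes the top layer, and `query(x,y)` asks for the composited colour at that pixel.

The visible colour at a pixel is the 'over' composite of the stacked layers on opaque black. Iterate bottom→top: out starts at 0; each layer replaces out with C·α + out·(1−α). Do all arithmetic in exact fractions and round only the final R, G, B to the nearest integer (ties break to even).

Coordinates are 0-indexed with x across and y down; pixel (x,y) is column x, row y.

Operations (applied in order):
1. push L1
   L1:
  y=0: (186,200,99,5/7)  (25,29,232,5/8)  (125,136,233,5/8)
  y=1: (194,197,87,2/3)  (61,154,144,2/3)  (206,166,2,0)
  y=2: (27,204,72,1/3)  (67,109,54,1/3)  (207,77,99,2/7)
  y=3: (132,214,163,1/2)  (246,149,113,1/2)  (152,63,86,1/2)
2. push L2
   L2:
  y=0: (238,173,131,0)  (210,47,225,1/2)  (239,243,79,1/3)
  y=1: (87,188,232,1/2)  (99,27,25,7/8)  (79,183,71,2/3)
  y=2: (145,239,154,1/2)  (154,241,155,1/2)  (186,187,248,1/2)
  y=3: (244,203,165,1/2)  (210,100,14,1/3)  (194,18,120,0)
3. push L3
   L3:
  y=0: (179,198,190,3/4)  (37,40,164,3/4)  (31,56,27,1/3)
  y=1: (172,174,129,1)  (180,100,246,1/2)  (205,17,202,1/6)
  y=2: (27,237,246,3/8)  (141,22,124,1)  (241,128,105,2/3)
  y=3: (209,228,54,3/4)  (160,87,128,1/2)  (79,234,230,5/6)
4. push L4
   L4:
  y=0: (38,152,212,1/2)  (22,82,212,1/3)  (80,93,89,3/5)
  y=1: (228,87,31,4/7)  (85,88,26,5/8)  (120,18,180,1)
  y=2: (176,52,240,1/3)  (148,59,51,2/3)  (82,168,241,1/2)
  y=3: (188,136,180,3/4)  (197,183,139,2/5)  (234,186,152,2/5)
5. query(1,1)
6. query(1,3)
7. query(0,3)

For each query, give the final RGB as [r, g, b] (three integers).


(1,1) stack=L1,L2,L3,L4; from [0,0,0]:
+L1 (α=2/3) → [122/3, 308/3, 96]
+L2 (α=7/8) → [2201/24, 875/24, 271/8]
+L3 (α=1/2) → [6521/48, 3275/48, 2239/16]
+L4 (α=5/8) → [13321/128, 10315/128, 8797/128]
= [104, 81, 69]

query (1,3) [L1,L2,L3,L4] — begin 0,0,0
+L1 (α=1/2) → [123, 149/2, 113/2]
+L2 (α=1/3) → [152, 83, 127/3]
+L3 (α=1/2) → [156, 85, 511/6]
+L4 (α=2/5) → [862/5, 621/5, 1067/10]
rounded: [172, 124, 107]

at x=0,y=3 over L1,L2,L3,L4:
L1 α=1/2: [66, 107, 163/2]
L2 α=1/2: [155, 155, 493/4]
L3 α=3/4: [391/2, 839/4, 1141/16]
L4 α=3/4: [1519/8, 2471/16, 9781/64]
rounded: [190, 154, 153]


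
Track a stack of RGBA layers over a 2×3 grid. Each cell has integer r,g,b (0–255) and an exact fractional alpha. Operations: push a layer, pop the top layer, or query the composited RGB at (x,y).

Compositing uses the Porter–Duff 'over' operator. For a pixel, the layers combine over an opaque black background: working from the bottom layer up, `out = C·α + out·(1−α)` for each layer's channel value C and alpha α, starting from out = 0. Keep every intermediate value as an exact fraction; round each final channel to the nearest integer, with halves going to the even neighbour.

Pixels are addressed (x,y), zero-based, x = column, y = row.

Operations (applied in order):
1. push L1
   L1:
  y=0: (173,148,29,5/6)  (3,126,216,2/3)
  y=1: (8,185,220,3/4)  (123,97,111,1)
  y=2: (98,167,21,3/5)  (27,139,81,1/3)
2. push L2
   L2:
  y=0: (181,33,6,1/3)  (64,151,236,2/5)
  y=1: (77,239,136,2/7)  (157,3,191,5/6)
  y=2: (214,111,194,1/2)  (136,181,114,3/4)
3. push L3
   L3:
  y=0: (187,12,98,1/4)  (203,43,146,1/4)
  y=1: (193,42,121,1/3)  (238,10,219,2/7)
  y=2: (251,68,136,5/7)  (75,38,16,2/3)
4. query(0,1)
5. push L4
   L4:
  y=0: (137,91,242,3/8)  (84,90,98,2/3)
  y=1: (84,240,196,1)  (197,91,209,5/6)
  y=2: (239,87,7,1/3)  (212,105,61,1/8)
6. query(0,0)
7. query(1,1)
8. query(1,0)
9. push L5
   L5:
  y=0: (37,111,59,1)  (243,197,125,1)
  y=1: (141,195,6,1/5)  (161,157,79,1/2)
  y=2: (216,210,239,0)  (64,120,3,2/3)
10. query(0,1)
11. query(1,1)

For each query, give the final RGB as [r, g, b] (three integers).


(0,1) stack=L1,L2,L3; from [0,0,0]:
after L1 α=3/4: [6, 555/4, 165]
after L2 α=2/7: [184/7, 4687/28, 1097/7]
after L3 α=1/3: [573/7, 5275/42, 3041/21]
→ [82, 126, 145]

query (0,0) [L1,L2,L3,L4] — begin 0,0,0
L1 α=5/6: [865/6, 370/3, 145/6]
L2 α=1/3: [1408/9, 839/9, 163/9]
L3 α=1/4: [1969/12, 875/12, 457/12]
L4 α=3/8: [14777/96, 7651/96, 10997/96]
rounded: [154, 80, 115]

(1,1) stack=L1,L2,L3,L4; from [0,0,0]:
after L1 α=1: [123, 97, 111]
after L2 α=5/6: [454/3, 56/3, 533/3]
after L3 α=2/7: [3698/21, 340/21, 3979/21]
after L4 α=5/6: [24383/126, 9895/126, 12962/63]
= [194, 79, 206]

at x=1,y=0 over L1,L2,L3,L4:
L1 α=2/3: [2, 84, 144]
L2 α=2/5: [134/5, 554/5, 904/5]
L3 α=1/4: [1417/20, 1877/20, 1721/10]
L4 α=2/3: [4777/60, 5477/60, 1227/10]
→ [80, 91, 123]

query (0,1) [L1,L2,L3,L4,L5] — begin 0,0,0
+L1 (α=3/4) → [6, 555/4, 165]
+L2 (α=2/7) → [184/7, 4687/28, 1097/7]
+L3 (α=1/3) → [573/7, 5275/42, 3041/21]
+L4 (α=1) → [84, 240, 196]
+L5 (α=1/5) → [477/5, 231, 158]
rounded: [95, 231, 158]

(1,1) stack=L1,L2,L3,L4,L5; from [0,0,0]:
after L1 α=1: [123, 97, 111]
after L2 α=5/6: [454/3, 56/3, 533/3]
after L3 α=2/7: [3698/21, 340/21, 3979/21]
after L4 α=5/6: [24383/126, 9895/126, 12962/63]
after L5 α=1/2: [44669/252, 29677/252, 17939/126]
→ [177, 118, 142]


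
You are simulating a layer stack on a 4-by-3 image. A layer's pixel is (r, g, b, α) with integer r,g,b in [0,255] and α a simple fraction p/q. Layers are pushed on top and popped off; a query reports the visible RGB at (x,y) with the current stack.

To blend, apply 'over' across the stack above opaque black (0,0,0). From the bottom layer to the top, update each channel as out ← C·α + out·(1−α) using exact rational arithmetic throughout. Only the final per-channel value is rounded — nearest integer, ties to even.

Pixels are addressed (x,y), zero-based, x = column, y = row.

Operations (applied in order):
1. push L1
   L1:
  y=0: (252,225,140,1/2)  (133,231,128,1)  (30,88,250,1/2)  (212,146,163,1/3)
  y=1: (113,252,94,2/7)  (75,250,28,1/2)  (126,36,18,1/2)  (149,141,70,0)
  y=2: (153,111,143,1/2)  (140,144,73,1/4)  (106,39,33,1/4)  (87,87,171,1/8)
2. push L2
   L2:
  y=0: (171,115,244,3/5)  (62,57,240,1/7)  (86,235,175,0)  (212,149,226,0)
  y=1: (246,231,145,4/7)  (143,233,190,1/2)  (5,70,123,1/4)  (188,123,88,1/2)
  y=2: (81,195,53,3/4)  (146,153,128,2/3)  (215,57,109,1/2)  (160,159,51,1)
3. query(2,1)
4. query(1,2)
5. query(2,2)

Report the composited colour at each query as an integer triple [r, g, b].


at x=2,y=1 over L1,L2:
+L1 (α=1/2) → [63, 18, 9]
+L2 (α=1/4) → [97/2, 31, 75/2]
= [48, 31, 38]

query (1,2) [L1,L2] — begin 0,0,0
after L1 α=1/4: [35, 36, 73/4]
after L2 α=2/3: [109, 114, 1097/12]
= [109, 114, 91]

at x=2,y=2 over L1,L2:
L1 α=1/4: [53/2, 39/4, 33/4]
L2 α=1/2: [483/4, 267/8, 469/8]
rounded: [121, 33, 59]


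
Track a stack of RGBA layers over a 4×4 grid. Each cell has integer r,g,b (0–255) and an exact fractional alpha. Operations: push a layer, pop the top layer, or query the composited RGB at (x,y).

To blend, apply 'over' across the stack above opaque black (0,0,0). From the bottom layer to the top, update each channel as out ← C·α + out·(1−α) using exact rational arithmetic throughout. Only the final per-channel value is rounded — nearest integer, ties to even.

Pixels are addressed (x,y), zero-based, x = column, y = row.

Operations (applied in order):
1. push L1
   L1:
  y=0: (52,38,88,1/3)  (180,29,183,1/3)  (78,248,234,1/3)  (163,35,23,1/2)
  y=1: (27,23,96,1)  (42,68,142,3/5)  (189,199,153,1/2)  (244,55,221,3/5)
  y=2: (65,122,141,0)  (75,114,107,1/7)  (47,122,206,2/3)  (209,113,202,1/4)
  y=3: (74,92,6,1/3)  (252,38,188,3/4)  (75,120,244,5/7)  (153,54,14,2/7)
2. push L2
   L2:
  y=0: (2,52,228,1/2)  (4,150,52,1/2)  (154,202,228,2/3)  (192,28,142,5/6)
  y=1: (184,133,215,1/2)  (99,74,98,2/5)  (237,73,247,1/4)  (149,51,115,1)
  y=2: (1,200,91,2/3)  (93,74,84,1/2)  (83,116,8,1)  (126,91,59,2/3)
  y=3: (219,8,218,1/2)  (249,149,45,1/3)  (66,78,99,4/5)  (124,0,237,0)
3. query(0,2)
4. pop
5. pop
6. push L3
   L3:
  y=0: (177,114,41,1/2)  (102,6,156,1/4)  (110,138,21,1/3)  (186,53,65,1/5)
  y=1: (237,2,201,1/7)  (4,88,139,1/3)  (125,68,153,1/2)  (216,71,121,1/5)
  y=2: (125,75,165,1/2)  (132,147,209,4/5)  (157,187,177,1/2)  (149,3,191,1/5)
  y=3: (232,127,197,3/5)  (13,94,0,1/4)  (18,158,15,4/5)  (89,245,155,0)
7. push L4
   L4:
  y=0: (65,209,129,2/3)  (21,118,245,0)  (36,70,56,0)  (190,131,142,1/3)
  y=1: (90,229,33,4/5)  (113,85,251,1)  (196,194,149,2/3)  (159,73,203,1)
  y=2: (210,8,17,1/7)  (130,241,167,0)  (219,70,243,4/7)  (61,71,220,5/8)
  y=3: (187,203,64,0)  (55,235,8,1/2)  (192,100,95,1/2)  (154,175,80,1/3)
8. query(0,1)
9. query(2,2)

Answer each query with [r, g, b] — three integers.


query (0,2) [L1,L2] — begin 0,0,0
after L1 α=0: [0, 0, 0]
after L2 α=2/3: [2/3, 400/3, 182/3]
= [1, 133, 61]

(0,1) stack=L3,L4; from [0,0,0]:
after L3 α=1/7: [237/7, 2/7, 201/7]
after L4 α=4/5: [2757/35, 6414/35, 225/7]
= [79, 183, 32]

at x=2,y=2 over L3,L4:
L3 α=1/2: [157/2, 187/2, 177/2]
L4 α=4/7: [2223/14, 1121/14, 2475/14]
→ [159, 80, 177]


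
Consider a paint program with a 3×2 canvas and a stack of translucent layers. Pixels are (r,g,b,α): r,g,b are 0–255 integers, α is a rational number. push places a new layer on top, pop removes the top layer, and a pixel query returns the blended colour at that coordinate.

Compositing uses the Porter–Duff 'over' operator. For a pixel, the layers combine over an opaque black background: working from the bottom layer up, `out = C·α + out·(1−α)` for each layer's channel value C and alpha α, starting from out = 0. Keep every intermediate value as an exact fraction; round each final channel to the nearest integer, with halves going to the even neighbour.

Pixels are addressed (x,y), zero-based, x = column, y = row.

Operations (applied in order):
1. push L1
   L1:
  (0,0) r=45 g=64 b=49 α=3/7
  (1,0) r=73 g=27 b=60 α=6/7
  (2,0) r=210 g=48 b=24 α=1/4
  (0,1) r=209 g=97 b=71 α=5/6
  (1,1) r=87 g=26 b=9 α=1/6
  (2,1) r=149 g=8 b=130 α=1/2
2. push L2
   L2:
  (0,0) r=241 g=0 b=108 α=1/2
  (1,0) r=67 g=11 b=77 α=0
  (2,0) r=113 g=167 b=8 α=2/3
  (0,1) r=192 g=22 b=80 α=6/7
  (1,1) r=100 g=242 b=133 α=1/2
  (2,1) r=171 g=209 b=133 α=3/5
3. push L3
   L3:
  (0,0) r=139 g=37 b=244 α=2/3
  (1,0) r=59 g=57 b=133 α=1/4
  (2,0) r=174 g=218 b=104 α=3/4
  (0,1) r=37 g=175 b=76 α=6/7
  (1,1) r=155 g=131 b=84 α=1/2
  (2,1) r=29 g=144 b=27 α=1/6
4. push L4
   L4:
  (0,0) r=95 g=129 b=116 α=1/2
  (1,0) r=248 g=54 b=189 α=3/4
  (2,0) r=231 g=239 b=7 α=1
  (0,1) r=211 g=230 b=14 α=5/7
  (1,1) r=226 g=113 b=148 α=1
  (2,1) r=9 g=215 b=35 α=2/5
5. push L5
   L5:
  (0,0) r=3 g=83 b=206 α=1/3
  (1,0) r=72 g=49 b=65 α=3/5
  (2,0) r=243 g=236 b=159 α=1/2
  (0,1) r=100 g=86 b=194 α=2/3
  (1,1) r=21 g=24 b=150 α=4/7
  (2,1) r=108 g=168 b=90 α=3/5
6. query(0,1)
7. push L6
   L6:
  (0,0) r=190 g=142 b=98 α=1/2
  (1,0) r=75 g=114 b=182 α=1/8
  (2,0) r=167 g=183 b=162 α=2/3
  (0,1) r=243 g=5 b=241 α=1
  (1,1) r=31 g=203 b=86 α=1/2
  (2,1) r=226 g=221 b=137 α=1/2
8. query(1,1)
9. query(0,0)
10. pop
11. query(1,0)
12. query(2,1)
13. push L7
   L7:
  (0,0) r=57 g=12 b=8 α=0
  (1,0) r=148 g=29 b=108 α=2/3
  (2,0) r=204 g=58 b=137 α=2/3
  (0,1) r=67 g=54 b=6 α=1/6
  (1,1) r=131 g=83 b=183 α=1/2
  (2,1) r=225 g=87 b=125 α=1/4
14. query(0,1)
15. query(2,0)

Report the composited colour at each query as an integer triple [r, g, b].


at x=0,y=1 over L1,L2,L3,L4,L5:
after L1 α=5/6: [1045/6, 485/6, 355/6]
after L2 α=6/7: [7957/42, 1277/42, 3235/42]
after L3 α=6/7: [17281/294, 45377/294, 22387/294]
after L4 α=5/7: [172366/1029, 214427/1029, 32677/1029]
after L5 α=2/3: [378166/3087, 391415/3087, 431929/3087]
→ [123, 127, 140]

query (1,1) [L1,L2,L3,L4,L5,L6] — begin 0,0,0
after L1 α=1/6: [29/2, 13/3, 3/2]
after L2 α=1/2: [229/4, 739/6, 269/4]
after L3 α=1/2: [849/8, 1525/12, 605/8]
after L4 α=1: [226, 113, 148]
after L5 α=4/7: [762/7, 435/7, 1044/7]
after L6 α=1/2: [979/14, 928/7, 823/7]
rounded: [70, 133, 118]

at x=0,y=0 over L1,L2,L3,L4,L5,L6:
after L1 α=3/7: [135/7, 192/7, 21]
after L2 α=1/2: [911/7, 96/7, 129/2]
after L3 α=2/3: [2857/21, 614/21, 1105/6]
after L4 α=1/2: [2426/21, 3323/42, 1801/12]
after L5 α=1/3: [4915/63, 5066/63, 3037/18]
after L6 α=1/2: [16885/126, 7006/63, 4801/36]
→ [134, 111, 133]

query (1,0) [L1,L2,L3,L4,L5] — begin 0,0,0
+L1 (α=6/7) → [438/7, 162/7, 360/7]
+L2 (α=0) → [438/7, 162/7, 360/7]
+L3 (α=1/4) → [1727/28, 885/28, 2011/28]
+L4 (α=3/4) → [22559/112, 5421/112, 17887/112]
+L5 (α=3/5) → [6931/56, 13653/280, 28807/280]
→ [124, 49, 103]

(2,1) stack=L1,L2,L3,L4,L5; from [0,0,0]:
L1 α=1/2: [149/2, 4, 65]
L2 α=3/5: [662/5, 127, 529/5]
L3 α=1/6: [691/6, 779/6, 278/3]
L4 α=2/5: [727/10, 1639/10, 348/5]
L5 α=3/5: [2347/25, 4159/25, 2046/25]
= [94, 166, 82]

at x=0,y=1 over L1,L2,L3,L4,L5,L7:
after L1 α=5/6: [1045/6, 485/6, 355/6]
after L2 α=6/7: [7957/42, 1277/42, 3235/42]
after L3 α=6/7: [17281/294, 45377/294, 22387/294]
after L4 α=5/7: [172366/1029, 214427/1029, 32677/1029]
after L5 α=2/3: [378166/3087, 391415/3087, 431929/3087]
after L7 α=1/6: [2097659/18522, 2123773/18522, 2178167/18522]
→ [113, 115, 118]

query (2,0) [L1,L2,L3,L4,L5,L7] — begin 0,0,0
after L1 α=1/4: [105/2, 12, 6]
after L2 α=2/3: [557/6, 346/3, 22/3]
after L3 α=3/4: [3689/24, 577/3, 479/6]
after L4 α=1: [231, 239, 7]
after L5 α=1/2: [237, 475/2, 83]
after L7 α=2/3: [215, 707/6, 119]
rounded: [215, 118, 119]


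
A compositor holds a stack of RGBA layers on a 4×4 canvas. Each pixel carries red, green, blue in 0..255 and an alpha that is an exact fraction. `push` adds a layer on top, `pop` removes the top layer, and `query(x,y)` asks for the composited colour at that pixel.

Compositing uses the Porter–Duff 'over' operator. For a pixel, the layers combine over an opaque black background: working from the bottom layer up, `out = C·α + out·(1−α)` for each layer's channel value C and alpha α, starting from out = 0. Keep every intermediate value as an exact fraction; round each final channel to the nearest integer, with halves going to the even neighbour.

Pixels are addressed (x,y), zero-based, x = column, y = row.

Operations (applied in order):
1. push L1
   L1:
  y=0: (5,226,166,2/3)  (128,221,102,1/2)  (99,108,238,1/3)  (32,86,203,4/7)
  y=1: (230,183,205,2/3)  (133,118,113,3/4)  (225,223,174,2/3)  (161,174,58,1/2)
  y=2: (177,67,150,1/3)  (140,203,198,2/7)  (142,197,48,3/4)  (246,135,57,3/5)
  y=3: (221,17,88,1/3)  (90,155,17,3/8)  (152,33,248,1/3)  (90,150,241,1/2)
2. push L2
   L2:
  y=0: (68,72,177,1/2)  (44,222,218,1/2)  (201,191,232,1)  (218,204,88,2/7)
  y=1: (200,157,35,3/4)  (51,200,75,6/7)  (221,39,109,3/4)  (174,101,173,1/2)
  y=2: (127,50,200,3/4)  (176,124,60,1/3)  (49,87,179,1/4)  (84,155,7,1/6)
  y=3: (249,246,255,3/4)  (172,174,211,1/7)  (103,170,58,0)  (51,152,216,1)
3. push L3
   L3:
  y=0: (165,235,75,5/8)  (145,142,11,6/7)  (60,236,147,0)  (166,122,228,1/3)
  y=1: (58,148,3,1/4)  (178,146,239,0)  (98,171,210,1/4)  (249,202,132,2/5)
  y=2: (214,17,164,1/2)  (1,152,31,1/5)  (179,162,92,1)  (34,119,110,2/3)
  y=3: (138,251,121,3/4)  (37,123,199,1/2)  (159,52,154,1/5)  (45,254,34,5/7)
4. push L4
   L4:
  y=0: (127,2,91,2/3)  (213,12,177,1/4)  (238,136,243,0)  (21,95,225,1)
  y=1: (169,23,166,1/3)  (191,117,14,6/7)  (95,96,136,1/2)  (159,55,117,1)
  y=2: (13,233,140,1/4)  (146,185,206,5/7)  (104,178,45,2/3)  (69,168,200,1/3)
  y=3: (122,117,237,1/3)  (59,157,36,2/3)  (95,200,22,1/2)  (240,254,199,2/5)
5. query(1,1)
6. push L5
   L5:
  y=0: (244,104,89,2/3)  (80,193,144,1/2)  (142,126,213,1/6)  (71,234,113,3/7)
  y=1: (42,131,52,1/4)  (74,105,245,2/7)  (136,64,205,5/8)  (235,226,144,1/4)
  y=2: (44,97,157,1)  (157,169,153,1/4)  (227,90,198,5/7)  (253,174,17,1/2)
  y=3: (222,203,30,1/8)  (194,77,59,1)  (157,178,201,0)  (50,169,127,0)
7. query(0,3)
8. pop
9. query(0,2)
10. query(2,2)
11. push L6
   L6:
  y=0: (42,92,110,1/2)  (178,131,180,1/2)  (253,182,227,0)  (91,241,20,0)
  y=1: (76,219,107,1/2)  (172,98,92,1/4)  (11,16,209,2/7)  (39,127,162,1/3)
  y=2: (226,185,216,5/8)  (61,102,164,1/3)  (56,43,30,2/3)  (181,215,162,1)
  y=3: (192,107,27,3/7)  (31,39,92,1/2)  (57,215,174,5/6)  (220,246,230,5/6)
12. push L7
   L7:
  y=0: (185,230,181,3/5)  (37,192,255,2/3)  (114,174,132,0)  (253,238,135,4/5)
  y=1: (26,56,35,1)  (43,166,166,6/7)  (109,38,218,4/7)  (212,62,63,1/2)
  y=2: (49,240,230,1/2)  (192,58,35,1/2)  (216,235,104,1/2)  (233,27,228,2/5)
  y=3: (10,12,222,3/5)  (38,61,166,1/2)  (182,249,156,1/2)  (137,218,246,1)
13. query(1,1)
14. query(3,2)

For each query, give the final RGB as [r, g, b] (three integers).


(1,1) stack=L1,L2,L3,L4; from [0,0,0]:
+L1 (α=3/4) → [399/4, 177/2, 339/4]
+L2 (α=6/7) → [1623/28, 2577/14, 2139/28]
+L3 (α=0) → [1623/28, 2577/14, 2139/28]
+L4 (α=6/7) → [33711/196, 12405/98, 4491/196]
= [172, 127, 23]

at x=0,y=3 over L1,L2,L3,L4,L5:
after L1 α=1/3: [221/3, 17/3, 88/3]
after L2 α=3/4: [1231/6, 2231/12, 2383/12]
after L3 α=3/4: [3715/24, 11267/48, 6739/48]
after L4 α=1/3: [5179/36, 14075/72, 12427/72]
after L5 α=1/8: [44245/288, 113141/576, 89149/576]
= [154, 196, 155]

(0,2) stack=L1,L2,L3,L4; from [0,0,0]:
after L1 α=1/3: [59, 67/3, 50]
after L2 α=3/4: [110, 517/12, 325/2]
after L3 α=1/2: [162, 721/24, 653/4]
after L4 α=1/4: [499/4, 2585/32, 2519/16]
= [125, 81, 157]

at x=2,y=2 over L1,L2,L3,L4:
+L1 (α=3/4) → [213/2, 591/4, 36]
+L2 (α=1/4) → [737/8, 2121/16, 287/4]
+L3 (α=1) → [179, 162, 92]
+L4 (α=2/3) → [129, 518/3, 182/3]
= [129, 173, 61]

(1,1) stack=L1,L2,L3,L4,L6,L7; from [0,0,0]:
after L1 α=3/4: [399/4, 177/2, 339/4]
after L2 α=6/7: [1623/28, 2577/14, 2139/28]
after L3 α=0: [1623/28, 2577/14, 2139/28]
after L4 α=6/7: [33711/196, 12405/98, 4491/196]
after L6 α=1/4: [134845/784, 46819/392, 31505/784]
after L7 α=6/7: [337117/5488, 437251/2744, 812369/5488]
→ [61, 159, 148]

query (3,2) [L1,L2,L3,L4,L6,L7] — begin 0,0,0
+L1 (α=3/5) → [738/5, 81, 171/5]
+L2 (α=1/6) → [137, 280/3, 89/3]
+L3 (α=2/3) → [205/3, 994/9, 749/9]
+L4 (α=1/3) → [617/9, 3500/27, 3298/27]
+L6 (α=1) → [181, 215, 162]
+L7 (α=2/5) → [1009/5, 699/5, 942/5]
rounded: [202, 140, 188]


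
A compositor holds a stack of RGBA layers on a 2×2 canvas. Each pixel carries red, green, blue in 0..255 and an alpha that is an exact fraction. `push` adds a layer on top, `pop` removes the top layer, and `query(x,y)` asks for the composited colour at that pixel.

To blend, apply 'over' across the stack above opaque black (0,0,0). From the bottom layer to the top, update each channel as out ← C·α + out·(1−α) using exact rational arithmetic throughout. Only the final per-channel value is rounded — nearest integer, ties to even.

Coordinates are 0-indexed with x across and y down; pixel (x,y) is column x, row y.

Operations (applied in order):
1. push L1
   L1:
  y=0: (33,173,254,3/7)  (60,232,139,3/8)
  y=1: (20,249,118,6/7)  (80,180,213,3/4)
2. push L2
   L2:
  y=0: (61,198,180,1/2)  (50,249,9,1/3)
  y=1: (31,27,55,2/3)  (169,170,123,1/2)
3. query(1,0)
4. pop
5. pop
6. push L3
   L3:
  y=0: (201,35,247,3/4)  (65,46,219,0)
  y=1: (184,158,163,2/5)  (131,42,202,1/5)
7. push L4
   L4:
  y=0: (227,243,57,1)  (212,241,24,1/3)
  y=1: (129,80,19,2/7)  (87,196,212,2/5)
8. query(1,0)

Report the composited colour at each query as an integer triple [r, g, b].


at x=1,y=0 over L1,L2:
after L1 α=3/8: [45/2, 87, 417/8]
after L2 α=1/3: [95/3, 141, 151/4]
→ [32, 141, 38]

at x=1,y=0 over L3,L4:
after L3 α=0: [0, 0, 0]
after L4 α=1/3: [212/3, 241/3, 8]
rounded: [71, 80, 8]


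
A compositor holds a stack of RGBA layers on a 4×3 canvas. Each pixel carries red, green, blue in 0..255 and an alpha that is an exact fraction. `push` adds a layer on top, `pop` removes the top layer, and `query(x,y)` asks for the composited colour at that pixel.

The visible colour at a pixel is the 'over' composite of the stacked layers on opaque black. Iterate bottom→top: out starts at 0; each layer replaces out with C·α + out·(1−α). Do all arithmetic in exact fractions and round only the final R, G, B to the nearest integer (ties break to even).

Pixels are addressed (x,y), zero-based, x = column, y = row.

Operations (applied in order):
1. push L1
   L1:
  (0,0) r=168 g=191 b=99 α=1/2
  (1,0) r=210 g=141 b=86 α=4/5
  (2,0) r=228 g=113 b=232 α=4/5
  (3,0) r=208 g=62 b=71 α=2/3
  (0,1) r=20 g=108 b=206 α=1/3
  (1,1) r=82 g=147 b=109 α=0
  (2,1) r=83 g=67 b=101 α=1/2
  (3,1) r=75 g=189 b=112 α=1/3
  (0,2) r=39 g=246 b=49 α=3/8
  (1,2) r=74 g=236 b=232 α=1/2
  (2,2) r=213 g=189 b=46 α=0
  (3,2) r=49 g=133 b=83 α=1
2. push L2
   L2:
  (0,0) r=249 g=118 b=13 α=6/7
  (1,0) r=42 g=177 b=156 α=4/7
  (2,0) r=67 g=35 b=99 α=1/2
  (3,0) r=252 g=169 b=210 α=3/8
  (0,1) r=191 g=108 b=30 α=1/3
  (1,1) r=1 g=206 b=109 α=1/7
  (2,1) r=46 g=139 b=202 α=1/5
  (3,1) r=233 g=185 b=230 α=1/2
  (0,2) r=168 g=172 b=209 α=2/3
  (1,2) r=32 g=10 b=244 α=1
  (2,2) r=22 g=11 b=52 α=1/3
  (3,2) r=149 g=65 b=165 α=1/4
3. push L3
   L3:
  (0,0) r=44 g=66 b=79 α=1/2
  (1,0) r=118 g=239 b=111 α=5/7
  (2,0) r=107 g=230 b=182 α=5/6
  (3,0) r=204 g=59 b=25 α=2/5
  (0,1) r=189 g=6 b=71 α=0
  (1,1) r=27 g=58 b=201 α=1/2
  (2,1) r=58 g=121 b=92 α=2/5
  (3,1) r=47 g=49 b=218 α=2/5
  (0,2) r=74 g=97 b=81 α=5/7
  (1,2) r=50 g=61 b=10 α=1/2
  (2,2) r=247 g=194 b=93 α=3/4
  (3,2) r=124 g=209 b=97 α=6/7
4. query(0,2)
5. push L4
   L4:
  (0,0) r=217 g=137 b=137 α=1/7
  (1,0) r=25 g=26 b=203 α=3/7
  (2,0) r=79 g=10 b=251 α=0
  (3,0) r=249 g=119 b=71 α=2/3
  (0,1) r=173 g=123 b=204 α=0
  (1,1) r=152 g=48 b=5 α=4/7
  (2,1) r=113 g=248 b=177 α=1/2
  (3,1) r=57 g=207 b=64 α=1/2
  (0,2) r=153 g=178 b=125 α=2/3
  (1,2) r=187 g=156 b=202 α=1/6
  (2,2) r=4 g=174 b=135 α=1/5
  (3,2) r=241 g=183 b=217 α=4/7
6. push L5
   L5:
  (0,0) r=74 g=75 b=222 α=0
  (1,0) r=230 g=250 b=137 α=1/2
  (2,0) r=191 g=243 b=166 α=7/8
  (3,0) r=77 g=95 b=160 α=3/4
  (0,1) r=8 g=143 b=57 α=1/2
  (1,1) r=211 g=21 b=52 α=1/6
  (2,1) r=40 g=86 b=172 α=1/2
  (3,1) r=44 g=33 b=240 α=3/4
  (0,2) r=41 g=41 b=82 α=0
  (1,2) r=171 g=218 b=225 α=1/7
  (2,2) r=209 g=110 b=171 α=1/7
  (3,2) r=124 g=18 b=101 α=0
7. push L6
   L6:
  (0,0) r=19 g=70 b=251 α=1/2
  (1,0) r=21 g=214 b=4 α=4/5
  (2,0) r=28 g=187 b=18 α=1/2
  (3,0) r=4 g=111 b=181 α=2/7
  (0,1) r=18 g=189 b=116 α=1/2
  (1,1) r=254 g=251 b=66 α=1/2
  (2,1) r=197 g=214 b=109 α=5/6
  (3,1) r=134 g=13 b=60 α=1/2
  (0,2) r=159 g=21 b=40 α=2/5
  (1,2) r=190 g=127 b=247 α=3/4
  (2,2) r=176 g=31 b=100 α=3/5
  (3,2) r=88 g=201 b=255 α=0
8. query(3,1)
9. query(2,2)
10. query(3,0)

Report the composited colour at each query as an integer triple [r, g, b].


query (0,2) [L1,L2,L3] — begin 0,0,0
+L1 (α=3/8) → [117/8, 369/4, 147/8]
+L2 (α=2/3) → [935/8, 1745/12, 3491/24]
+L3 (α=5/7) → [345/4, 665/6, 1193/12]
→ [86, 111, 99]

query (3,1) [L1,L2,L3,L4,L5,L6] — begin 0,0,0
L1 α=1/3: [25, 63, 112/3]
L2 α=1/2: [129, 124, 401/3]
L3 α=2/5: [481/5, 94, 837/5]
L4 α=1/2: [383/5, 301/2, 1157/10]
L5 α=3/4: [1043/20, 499/8, 8357/40]
L6 α=1/2: [3723/40, 603/16, 10757/80]
rounded: [93, 38, 134]

(2,2) stack=L1,L2,L3,L4,L5,L6; from [0,0,0]:
L1 α=0: [0, 0, 0]
L2 α=1/3: [22/3, 11/3, 52/3]
L3 α=3/4: [2245/12, 1757/12, 889/12]
L4 α=1/5: [2257/15, 2279/15, 1294/15]
L5 α=1/7: [5559/35, 5108/35, 3443/35]
L6 α=3/5: [29598/175, 13471/175, 17386/175]
rounded: [169, 77, 99]

query (3,0) [L1,L2,L3,L4,L5,L6] — begin 0,0,0
after L1 α=2/3: [416/3, 124/3, 142/3]
after L2 α=3/8: [1087/6, 2141/24, 325/3]
after L3 α=2/5: [1903/10, 617/8, 75]
after L4 α=2/3: [6883/30, 2521/24, 217/3]
after L5 α=3/4: [13813/120, 9361/96, 1657/12]
after L6 α=2/7: [14005/168, 9731/96, 12629/84]
→ [83, 101, 150]


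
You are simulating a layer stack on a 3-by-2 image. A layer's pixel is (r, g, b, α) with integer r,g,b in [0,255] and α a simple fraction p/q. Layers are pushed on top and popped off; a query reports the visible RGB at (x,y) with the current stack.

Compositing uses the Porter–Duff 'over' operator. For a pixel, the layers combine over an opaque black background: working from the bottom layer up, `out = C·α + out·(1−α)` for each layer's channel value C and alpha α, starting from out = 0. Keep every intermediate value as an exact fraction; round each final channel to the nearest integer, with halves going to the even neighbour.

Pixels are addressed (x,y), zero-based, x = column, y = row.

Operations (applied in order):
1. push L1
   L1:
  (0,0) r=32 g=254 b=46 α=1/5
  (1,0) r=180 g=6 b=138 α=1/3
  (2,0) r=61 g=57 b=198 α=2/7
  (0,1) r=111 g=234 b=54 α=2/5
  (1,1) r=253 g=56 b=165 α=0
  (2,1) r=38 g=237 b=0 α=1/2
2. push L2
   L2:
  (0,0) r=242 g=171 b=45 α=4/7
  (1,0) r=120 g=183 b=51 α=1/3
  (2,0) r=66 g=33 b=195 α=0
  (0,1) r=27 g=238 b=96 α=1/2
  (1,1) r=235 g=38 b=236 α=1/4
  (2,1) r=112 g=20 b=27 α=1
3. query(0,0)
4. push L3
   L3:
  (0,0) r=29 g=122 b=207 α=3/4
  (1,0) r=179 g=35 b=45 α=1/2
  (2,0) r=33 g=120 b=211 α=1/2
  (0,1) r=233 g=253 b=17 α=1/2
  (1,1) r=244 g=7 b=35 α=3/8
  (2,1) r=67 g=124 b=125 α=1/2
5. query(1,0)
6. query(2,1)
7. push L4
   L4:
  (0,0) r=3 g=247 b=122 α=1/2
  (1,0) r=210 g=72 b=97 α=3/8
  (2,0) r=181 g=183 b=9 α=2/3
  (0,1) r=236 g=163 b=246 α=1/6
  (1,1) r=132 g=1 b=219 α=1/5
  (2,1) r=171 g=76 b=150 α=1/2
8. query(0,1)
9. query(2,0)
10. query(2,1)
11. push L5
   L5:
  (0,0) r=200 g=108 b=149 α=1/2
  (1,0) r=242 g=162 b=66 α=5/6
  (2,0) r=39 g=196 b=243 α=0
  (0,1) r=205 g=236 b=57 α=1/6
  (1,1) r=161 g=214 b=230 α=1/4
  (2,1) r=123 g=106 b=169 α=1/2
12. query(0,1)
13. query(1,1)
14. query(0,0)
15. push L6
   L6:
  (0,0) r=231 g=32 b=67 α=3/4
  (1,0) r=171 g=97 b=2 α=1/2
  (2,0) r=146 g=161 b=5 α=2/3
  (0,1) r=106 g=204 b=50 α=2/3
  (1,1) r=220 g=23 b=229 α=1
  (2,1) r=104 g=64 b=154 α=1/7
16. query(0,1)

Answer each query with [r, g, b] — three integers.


query (0,0) [L1,L2] — begin 0,0,0
after L1 α=1/5: [32/5, 254/5, 46/5]
after L2 α=4/7: [4936/35, 4182/35, 1038/35]
rounded: [141, 119, 30]

at x=1,y=0 over L1,L2,L3:
L1 α=1/3: [60, 2, 46]
L2 α=1/3: [80, 187/3, 143/3]
L3 α=1/2: [259/2, 146/3, 139/3]
= [130, 49, 46]

at x=2,y=1 over L1,L2,L3:
L1 α=1/2: [19, 237/2, 0]
L2 α=1: [112, 20, 27]
L3 α=1/2: [179/2, 72, 76]
rounded: [90, 72, 76]

at x=0,y=1 over L1,L2,L3,L4:
after L1 α=2/5: [222/5, 468/5, 108/5]
after L2 α=1/2: [357/10, 829/5, 294/5]
after L3 α=1/2: [2687/20, 1047/5, 379/10]
after L4 α=1/6: [3631/24, 605/3, 871/12]
= [151, 202, 73]

at x=2,y=0 over L1,L2,L3,L4:
+L1 (α=2/7) → [122/7, 114/7, 396/7]
+L2 (α=0) → [122/7, 114/7, 396/7]
+L3 (α=1/2) → [353/14, 477/7, 1873/14]
+L4 (α=2/3) → [1807/14, 1013/7, 2125/42]
= [129, 145, 51]

query (2,1) [L1,L2,L3,L4] — begin 0,0,0
L1 α=1/2: [19, 237/2, 0]
L2 α=1: [112, 20, 27]
L3 α=1/2: [179/2, 72, 76]
L4 α=1/2: [521/4, 74, 113]
= [130, 74, 113]

(0,1) stack=L1,L2,L3,L4,L5; from [0,0,0]:
after L1 α=2/5: [222/5, 468/5, 108/5]
after L2 α=1/2: [357/10, 829/5, 294/5]
after L3 α=1/2: [2687/20, 1047/5, 379/10]
after L4 α=1/6: [3631/24, 605/3, 871/12]
after L5 α=1/6: [23075/144, 3733/18, 5039/72]
→ [160, 207, 70]

query (1,1) [L1,L2,L3,L4,L5] — begin 0,0,0
L1 α=0: [0, 0, 0]
L2 α=1/4: [235/4, 19/2, 59]
L3 α=3/8: [4103/32, 137/16, 50]
L4 α=1/5: [5159/40, 141/20, 419/5]
L5 α=1/4: [21917/160, 4703/80, 2407/20]
→ [137, 59, 120]

at x=0,y=0 over L1,L2,L3,L4,L5:
L1 α=1/5: [32/5, 254/5, 46/5]
L2 α=4/7: [4936/35, 4182/35, 1038/35]
L3 α=3/4: [7981/140, 4248/35, 22773/140]
L4 α=1/2: [8401/280, 12893/70, 39853/280]
L5 α=1/2: [64401/560, 20453/140, 81573/560]
rounded: [115, 146, 146]

at x=0,y=1 over L1,L2,L3,L4,L5,L6:
L1 α=2/5: [222/5, 468/5, 108/5]
L2 α=1/2: [357/10, 829/5, 294/5]
L3 α=1/2: [2687/20, 1047/5, 379/10]
L4 α=1/6: [3631/24, 605/3, 871/12]
L5 α=1/6: [23075/144, 3733/18, 5039/72]
L6 α=2/3: [53603/432, 11077/54, 12239/216]
rounded: [124, 205, 57]


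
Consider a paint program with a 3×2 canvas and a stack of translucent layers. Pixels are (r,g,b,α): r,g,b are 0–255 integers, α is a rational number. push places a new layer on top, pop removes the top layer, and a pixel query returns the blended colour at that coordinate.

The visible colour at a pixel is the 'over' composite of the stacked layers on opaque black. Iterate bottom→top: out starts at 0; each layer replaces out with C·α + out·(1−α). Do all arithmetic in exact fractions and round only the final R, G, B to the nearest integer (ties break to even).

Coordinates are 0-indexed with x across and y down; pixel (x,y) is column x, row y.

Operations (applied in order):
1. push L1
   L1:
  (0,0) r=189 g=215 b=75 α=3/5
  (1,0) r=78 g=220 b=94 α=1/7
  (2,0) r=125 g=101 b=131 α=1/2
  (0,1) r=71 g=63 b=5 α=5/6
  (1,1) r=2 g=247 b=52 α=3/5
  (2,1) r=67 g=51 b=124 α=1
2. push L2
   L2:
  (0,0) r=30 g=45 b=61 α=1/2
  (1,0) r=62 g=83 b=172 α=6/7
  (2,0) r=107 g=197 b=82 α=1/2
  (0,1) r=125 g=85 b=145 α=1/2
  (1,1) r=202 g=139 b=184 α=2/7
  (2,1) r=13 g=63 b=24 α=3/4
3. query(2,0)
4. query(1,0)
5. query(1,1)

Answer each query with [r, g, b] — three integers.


at x=2,y=0 over L1,L2:
+L1 (α=1/2) → [125/2, 101/2, 131/2]
+L2 (α=1/2) → [339/4, 495/4, 295/4]
→ [85, 124, 74]

(1,0) stack=L1,L2; from [0,0,0]:
+L1 (α=1/7) → [78/7, 220/7, 94/7]
+L2 (α=6/7) → [2682/49, 3706/49, 7318/49]
→ [55, 76, 149]

(1,1) stack=L1,L2; from [0,0,0]:
+L1 (α=3/5) → [6/5, 741/5, 156/5]
+L2 (α=2/7) → [410/7, 1019/7, 524/7]
→ [59, 146, 75]
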